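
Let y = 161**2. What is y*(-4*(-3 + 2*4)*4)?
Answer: -2073680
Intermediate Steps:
y = 25921
y*(-4*(-3 + 2*4)*4) = 25921*(-4*(-3 + 2*4)*4) = 25921*(-4*(-3 + 8)*4) = 25921*(-4*5*4) = 25921*(-20*4) = 25921*(-80) = -2073680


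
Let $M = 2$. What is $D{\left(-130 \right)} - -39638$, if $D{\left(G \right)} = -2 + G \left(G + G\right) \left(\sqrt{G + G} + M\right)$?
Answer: $107236 + 67600 i \sqrt{65} \approx 1.0724 \cdot 10^{5} + 5.4501 \cdot 10^{5} i$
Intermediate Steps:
$D{\left(G \right)} = -2 + 2 G^{2} \left(2 + \sqrt{2} \sqrt{G}\right)$ ($D{\left(G \right)} = -2 + G \left(G + G\right) \left(\sqrt{G + G} + 2\right) = -2 + G 2 G \left(\sqrt{2 G} + 2\right) = -2 + G 2 G \left(\sqrt{2} \sqrt{G} + 2\right) = -2 + G 2 G \left(2 + \sqrt{2} \sqrt{G}\right) = -2 + 2 G^{2} \left(2 + \sqrt{2} \sqrt{G}\right)$)
$D{\left(-130 \right)} - -39638 = \left(-2 + 4 \left(-130\right)^{2} + 2 \sqrt{2} \left(-130\right)^{\frac{5}{2}}\right) - -39638 = \left(-2 + 4 \cdot 16900 + 2 \sqrt{2} \cdot 16900 i \sqrt{130}\right) + 39638 = \left(-2 + 67600 + 67600 i \sqrt{65}\right) + 39638 = \left(67598 + 67600 i \sqrt{65}\right) + 39638 = 107236 + 67600 i \sqrt{65}$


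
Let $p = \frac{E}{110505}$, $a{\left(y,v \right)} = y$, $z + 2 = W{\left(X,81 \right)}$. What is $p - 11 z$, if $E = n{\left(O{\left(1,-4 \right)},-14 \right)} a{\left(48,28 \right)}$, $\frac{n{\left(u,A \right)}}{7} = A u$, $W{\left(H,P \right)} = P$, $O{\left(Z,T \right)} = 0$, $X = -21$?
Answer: $-869$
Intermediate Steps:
$z = 79$ ($z = -2 + 81 = 79$)
$n{\left(u,A \right)} = 7 A u$
$E = 0$ ($E = 7 \left(-14\right) 0 \cdot 48 = 0 \cdot 48 = 0$)
$p = 0$ ($p = \frac{0}{110505} = 0 \cdot \frac{1}{110505} = 0$)
$p - 11 z = 0 - 11 \cdot 79 = 0 - 869 = -869$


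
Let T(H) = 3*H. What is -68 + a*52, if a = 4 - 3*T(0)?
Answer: 140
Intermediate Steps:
a = 4 (a = 4 - 9*0 = 4 - 3*0 = 4 + 0 = 4)
-68 + a*52 = -68 + 4*52 = -68 + 208 = 140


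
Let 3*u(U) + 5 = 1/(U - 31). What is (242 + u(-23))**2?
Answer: 1515778489/26244 ≈ 57757.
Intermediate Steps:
u(U) = -5/3 + 1/(3*(-31 + U)) (u(U) = -5/3 + 1/(3*(U - 31)) = -5/3 + 1/(3*(-31 + U)))
(242 + u(-23))**2 = (242 + (156 - 5*(-23))/(3*(-31 - 23)))**2 = (242 + (1/3)*(156 + 115)/(-54))**2 = (242 + (1/3)*(-1/54)*271)**2 = (242 - 271/162)**2 = (38933/162)**2 = 1515778489/26244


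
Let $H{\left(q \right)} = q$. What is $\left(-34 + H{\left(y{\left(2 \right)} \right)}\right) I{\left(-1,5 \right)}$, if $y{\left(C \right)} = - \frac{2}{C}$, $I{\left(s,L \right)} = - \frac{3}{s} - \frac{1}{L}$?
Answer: $-98$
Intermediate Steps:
$I{\left(s,L \right)} = - \frac{1}{L} - \frac{3}{s}$
$\left(-34 + H{\left(y{\left(2 \right)} \right)}\right) I{\left(-1,5 \right)} = \left(-34 - \frac{2}{2}\right) \left(- \frac{1}{5} - \frac{3}{-1}\right) = \left(-34 - 1\right) \left(\left(-1\right) \frac{1}{5} - -3\right) = \left(-34 - 1\right) \left(- \frac{1}{5} + 3\right) = \left(-35\right) \frac{14}{5} = -98$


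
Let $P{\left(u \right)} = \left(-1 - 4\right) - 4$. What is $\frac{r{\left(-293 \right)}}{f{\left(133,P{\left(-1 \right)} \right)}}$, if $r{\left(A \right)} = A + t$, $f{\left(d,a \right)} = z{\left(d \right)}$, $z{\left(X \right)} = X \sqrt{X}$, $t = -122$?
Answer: $- \frac{415 \sqrt{133}}{17689} \approx -0.27056$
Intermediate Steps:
$z{\left(X \right)} = X^{\frac{3}{2}}$
$P{\left(u \right)} = -9$ ($P{\left(u \right)} = -5 - 4 = -9$)
$f{\left(d,a \right)} = d^{\frac{3}{2}}$
$r{\left(A \right)} = -122 + A$ ($r{\left(A \right)} = A - 122 = -122 + A$)
$\frac{r{\left(-293 \right)}}{f{\left(133,P{\left(-1 \right)} \right)}} = \frac{-122 - 293}{133^{\frac{3}{2}}} = - \frac{415}{133 \sqrt{133}} = - 415 \frac{\sqrt{133}}{17689} = - \frac{415 \sqrt{133}}{17689}$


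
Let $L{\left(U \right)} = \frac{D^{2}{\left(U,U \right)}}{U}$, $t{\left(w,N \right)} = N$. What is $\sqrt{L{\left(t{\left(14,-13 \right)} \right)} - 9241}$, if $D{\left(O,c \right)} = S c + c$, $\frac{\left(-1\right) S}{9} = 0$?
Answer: $i \sqrt{9254} \approx 96.198 i$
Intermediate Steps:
$S = 0$ ($S = \left(-9\right) 0 = 0$)
$D{\left(O,c \right)} = c$ ($D{\left(O,c \right)} = 0 c + c = 0 + c = c$)
$L{\left(U \right)} = U$ ($L{\left(U \right)} = \frac{U^{2}}{U} = U$)
$\sqrt{L{\left(t{\left(14,-13 \right)} \right)} - 9241} = \sqrt{-13 - 9241} = \sqrt{-9254} = i \sqrt{9254}$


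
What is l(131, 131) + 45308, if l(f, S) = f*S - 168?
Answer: 62301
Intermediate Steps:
l(f, S) = -168 + S*f (l(f, S) = S*f - 168 = -168 + S*f)
l(131, 131) + 45308 = (-168 + 131*131) + 45308 = (-168 + 17161) + 45308 = 16993 + 45308 = 62301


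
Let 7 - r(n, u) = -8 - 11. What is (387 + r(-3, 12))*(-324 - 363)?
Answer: -283731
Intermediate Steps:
r(n, u) = 26 (r(n, u) = 7 - (-8 - 11) = 7 - 1*(-19) = 7 + 19 = 26)
(387 + r(-3, 12))*(-324 - 363) = (387 + 26)*(-324 - 363) = 413*(-687) = -283731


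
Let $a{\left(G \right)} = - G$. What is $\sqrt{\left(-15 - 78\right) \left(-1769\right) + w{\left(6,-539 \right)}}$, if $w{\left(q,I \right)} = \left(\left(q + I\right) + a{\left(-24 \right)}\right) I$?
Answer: $2 \sqrt{109717} \approx 662.47$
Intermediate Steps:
$w{\left(q,I \right)} = I \left(24 + I + q\right)$ ($w{\left(q,I \right)} = \left(\left(q + I\right) - -24\right) I = \left(\left(I + q\right) + 24\right) I = \left(24 + I + q\right) I = I \left(24 + I + q\right)$)
$\sqrt{\left(-15 - 78\right) \left(-1769\right) + w{\left(6,-539 \right)}} = \sqrt{\left(-15 - 78\right) \left(-1769\right) - 539 \left(24 - 539 + 6\right)} = \sqrt{\left(-93\right) \left(-1769\right) - -274351} = \sqrt{164517 + 274351} = \sqrt{438868} = 2 \sqrt{109717}$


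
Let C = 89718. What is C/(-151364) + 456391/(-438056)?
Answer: -27095668883/16576477096 ≈ -1.6346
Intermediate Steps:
C/(-151364) + 456391/(-438056) = 89718/(-151364) + 456391/(-438056) = 89718*(-1/151364) + 456391*(-1/438056) = -44859/75682 - 456391/438056 = -27095668883/16576477096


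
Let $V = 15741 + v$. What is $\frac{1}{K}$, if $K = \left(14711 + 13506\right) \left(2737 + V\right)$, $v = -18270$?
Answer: $\frac{1}{5869136} \approx 1.7038 \cdot 10^{-7}$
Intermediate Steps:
$V = -2529$ ($V = 15741 - 18270 = -2529$)
$K = 5869136$ ($K = \left(14711 + 13506\right) \left(2737 - 2529\right) = 28217 \cdot 208 = 5869136$)
$\frac{1}{K} = \frac{1}{5869136}$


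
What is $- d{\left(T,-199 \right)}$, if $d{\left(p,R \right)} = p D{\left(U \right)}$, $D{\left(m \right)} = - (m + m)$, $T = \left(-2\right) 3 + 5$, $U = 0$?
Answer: $0$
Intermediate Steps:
$T = -1$ ($T = -6 + 5 = -1$)
$D{\left(m \right)} = - 2 m$
$d{\left(p,R \right)} = 0$ ($d{\left(p,R \right)} = p \left(\left(-2\right) 0\right) = p 0 = 0$)
$- d{\left(T,-199 \right)} = \left(-1\right) 0 = 0$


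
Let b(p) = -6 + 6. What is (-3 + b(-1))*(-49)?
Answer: 147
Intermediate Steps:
b(p) = 0
(-3 + b(-1))*(-49) = (-3 + 0)*(-49) = -3*(-49) = 147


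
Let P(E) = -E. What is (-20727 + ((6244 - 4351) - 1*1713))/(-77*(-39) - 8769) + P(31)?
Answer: -52733/1922 ≈ -27.437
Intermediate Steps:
(-20727 + ((6244 - 4351) - 1*1713))/(-77*(-39) - 8769) + P(31) = (-20727 + ((6244 - 4351) - 1*1713))/(-77*(-39) - 8769) - 1*31 = (-20727 + (1893 - 1713))/(3003 - 8769) - 31 = (-20727 + 180)/(-5766) - 31 = -20547*(-1/5766) - 31 = 6849/1922 - 31 = -52733/1922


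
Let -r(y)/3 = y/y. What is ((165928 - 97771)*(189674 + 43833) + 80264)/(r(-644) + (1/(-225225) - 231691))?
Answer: -3584504717969175/52183281151 ≈ -68691.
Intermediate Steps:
r(y) = -3 (r(y) = -3*y/y = -3*1 = -3)
((165928 - 97771)*(189674 + 43833) + 80264)/(r(-644) + (1/(-225225) - 231691)) = ((165928 - 97771)*(189674 + 43833) + 80264)/(-3 + (1/(-225225) - 231691)) = (68157*233507 + 80264)/(-3 + (-1/225225 - 231691)) = (15915136599 + 80264)/(-3 - 52182605476/225225) = 15915216863/(-52183281151/225225) = 15915216863*(-225225/52183281151) = -3584504717969175/52183281151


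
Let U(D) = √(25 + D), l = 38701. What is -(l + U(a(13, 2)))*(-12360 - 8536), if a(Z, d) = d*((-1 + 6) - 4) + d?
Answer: 808696096 + 20896*√29 ≈ 8.0881e+8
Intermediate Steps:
a(Z, d) = 2*d (a(Z, d) = d*(5 - 4) + d = d*1 + d = d + d = 2*d)
-(l + U(a(13, 2)))*(-12360 - 8536) = -(38701 + √(25 + 2*2))*(-12360 - 8536) = -(38701 + √(25 + 4))*(-20896) = -(38701 + √29)*(-20896) = -(-808696096 - 20896*√29) = 808696096 + 20896*√29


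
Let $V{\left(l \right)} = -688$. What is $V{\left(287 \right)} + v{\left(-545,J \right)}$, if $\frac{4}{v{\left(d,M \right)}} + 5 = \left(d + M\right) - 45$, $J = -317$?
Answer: $- \frac{156865}{228} \approx -688.0$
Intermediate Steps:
$v{\left(d,M \right)} = \frac{4}{-50 + M + d}$ ($v{\left(d,M \right)} = \frac{4}{-5 - \left(45 - M - d\right)} = \frac{4}{-5 + \left(-45 + M + d\right)} = \frac{4}{-50 + M + d}$)
$V{\left(287 \right)} + v{\left(-545,J \right)} = -688 + \frac{4}{-50 - 317 - 545} = -688 + \frac{4}{-912} = -688 + 4 \left(- \frac{1}{912}\right) = -688 - \frac{1}{228} = - \frac{156865}{228}$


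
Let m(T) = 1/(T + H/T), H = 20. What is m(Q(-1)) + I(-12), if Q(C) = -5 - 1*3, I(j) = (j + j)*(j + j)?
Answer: 12094/21 ≈ 575.90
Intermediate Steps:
I(j) = 4*j² (I(j) = (2*j)*(2*j) = 4*j²)
Q(C) = -8 (Q(C) = -5 - 3 = -8)
m(T) = 1/(T + 20/T)
m(Q(-1)) + I(-12) = -8/(20 + (-8)²) + 4*(-12)² = -8/(20 + 64) + 4*144 = -8/84 + 576 = -8*1/84 + 576 = -2/21 + 576 = 12094/21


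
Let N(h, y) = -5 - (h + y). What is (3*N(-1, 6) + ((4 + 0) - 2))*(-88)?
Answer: 2464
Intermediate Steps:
N(h, y) = -5 - h - y (N(h, y) = -5 + (-h - y) = -5 - h - y)
(3*N(-1, 6) + ((4 + 0) - 2))*(-88) = (3*(-5 - 1*(-1) - 1*6) + ((4 + 0) - 2))*(-88) = (3*(-5 + 1 - 6) + (4 - 2))*(-88) = (3*(-10) + 2)*(-88) = (-30 + 2)*(-88) = -28*(-88) = 2464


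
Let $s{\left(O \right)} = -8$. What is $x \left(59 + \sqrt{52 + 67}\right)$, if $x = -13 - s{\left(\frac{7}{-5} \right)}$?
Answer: $-295 - 5 \sqrt{119} \approx -349.54$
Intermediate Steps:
$x = -5$ ($x = -13 - -8 = -13 + 8 = -5$)
$x \left(59 + \sqrt{52 + 67}\right) = - 5 \left(59 + \sqrt{52 + 67}\right) = - 5 \left(59 + \sqrt{119}\right) = -295 - 5 \sqrt{119}$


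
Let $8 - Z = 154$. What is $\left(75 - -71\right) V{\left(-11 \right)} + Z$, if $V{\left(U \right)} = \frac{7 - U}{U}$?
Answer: $- \frac{4234}{11} \approx -384.91$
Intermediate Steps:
$Z = -146$ ($Z = 8 - 154 = -146$)
$V{\left(U \right)} = \frac{7 - U}{U}$
$\left(75 - -71\right) V{\left(-11 \right)} + Z = \left(75 - -71\right) \frac{7 - -11}{-11} - 146 = \left(75 + 71\right) \left(- \frac{7 + 11}{11}\right) - 146 = 146 \left(\left(- \frac{1}{11}\right) 18\right) - 146 = 146 \left(- \frac{18}{11}\right) - 146 = - \frac{2628}{11} - 146 = - \frac{4234}{11}$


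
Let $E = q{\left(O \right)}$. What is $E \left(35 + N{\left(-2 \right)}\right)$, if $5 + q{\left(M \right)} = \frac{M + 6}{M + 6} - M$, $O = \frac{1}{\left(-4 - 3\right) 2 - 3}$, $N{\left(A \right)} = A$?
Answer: $- \frac{2211}{17} \approx -130.06$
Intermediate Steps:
$O = - \frac{1}{17}$ ($O = \frac{1}{\left(-7\right) 2 - 3} = \frac{1}{-14 - 3} = \frac{1}{-17} = - \frac{1}{17} \approx -0.058824$)
$q{\left(M \right)} = -4 - M$ ($q{\left(M \right)} = -5 - \left(M - \frac{M + 6}{M + 6}\right) = -5 - \left(M - \frac{6 + M}{6 + M}\right) = -5 - \left(-1 + M\right) = -4 - M$)
$E = - \frac{67}{17}$ ($E = -4 - - \frac{1}{17} = -4 + \frac{1}{17} = - \frac{67}{17} \approx -3.9412$)
$E \left(35 + N{\left(-2 \right)}\right) = - \frac{67 \left(35 - 2\right)}{17} = \left(- \frac{67}{17}\right) 33 = - \frac{2211}{17}$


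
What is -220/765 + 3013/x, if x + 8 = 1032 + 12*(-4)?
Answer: 418045/149328 ≈ 2.7995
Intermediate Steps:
x = 976 (x = -8 + (1032 + 12*(-4)) = -8 + (1032 - 48) = -8 + 984 = 976)
-220/765 + 3013/x = -220/765 + 3013/976 = -220*1/765 + 3013*(1/976) = -44/153 + 3013/976 = 418045/149328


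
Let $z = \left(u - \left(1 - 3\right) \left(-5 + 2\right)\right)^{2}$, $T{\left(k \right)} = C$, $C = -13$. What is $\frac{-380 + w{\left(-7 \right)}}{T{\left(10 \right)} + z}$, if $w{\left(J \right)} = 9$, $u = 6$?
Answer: $\frac{371}{13} \approx 28.538$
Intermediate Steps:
$T{\left(k \right)} = -13$
$z = 0$ ($z = \left(6 - \left(1 - 3\right) \left(-5 + 2\right)\right)^{2} = \left(6 - \left(-2\right) \left(-3\right)\right)^{2} = \left(6 - 6\right)^{2} = 0^{2} = 0$)
$\frac{-380 + w{\left(-7 \right)}}{T{\left(10 \right)} + z} = \frac{-380 + 9}{-13 + 0} = - \frac{371}{-13} = \left(-371\right) \left(- \frac{1}{13}\right) = \frac{371}{13}$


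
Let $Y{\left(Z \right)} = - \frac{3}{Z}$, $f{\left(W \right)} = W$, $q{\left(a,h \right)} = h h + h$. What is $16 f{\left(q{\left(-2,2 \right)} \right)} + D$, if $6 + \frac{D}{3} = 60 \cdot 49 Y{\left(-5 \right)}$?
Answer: $5370$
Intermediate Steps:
$q{\left(a,h \right)} = h + h^{2}$ ($q{\left(a,h \right)} = h^{2} + h = h + h^{2}$)
$D = 5274$ ($D = -18 + 3 \cdot 60 \cdot 49 \left(- \frac{3}{-5}\right) = -18 + 3 \cdot 2940 \left(\left(-3\right) \left(- \frac{1}{5}\right)\right) = -18 + 3 \cdot 2940 \cdot \frac{3}{5} = -18 + 3 \cdot 1764 = -18 + 5292 = 5274$)
$16 f{\left(q{\left(-2,2 \right)} \right)} + D = 16 \cdot 2 \left(1 + 2\right) + 5274 = 16 \cdot 2 \cdot 3 + 5274 = 16 \cdot 6 + 5274 = 96 + 5274 = 5370$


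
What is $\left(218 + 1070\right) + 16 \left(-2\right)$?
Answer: $1256$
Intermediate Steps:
$\left(218 + 1070\right) + 16 \left(-2\right) = 1288 - 32 = 1256$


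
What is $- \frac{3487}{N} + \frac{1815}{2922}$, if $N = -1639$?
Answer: $\frac{398903}{145126} \approx 2.7487$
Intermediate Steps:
$- \frac{3487}{N} + \frac{1815}{2922} = - \frac{3487}{-1639} + \frac{1815}{2922} = \left(-3487\right) \left(- \frac{1}{1639}\right) + 1815 \cdot \frac{1}{2922} = \frac{317}{149} + \frac{605}{974} = \frac{398903}{145126}$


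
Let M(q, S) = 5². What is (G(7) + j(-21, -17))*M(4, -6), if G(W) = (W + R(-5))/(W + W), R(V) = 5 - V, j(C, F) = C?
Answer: -6925/14 ≈ -494.64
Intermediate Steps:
M(q, S) = 25
G(W) = (10 + W)/(2*W) (G(W) = (W + (5 - 1*(-5)))/(W + W) = (W + (5 + 5))/((2*W)) = (W + 10)*(1/(2*W)) = (10 + W)*(1/(2*W)) = (10 + W)/(2*W))
(G(7) + j(-21, -17))*M(4, -6) = ((½)*(10 + 7)/7 - 21)*25 = ((½)*(⅐)*17 - 21)*25 = (17/14 - 21)*25 = -277/14*25 = -6925/14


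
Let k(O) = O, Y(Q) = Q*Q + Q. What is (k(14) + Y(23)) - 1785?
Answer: -1219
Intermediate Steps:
Y(Q) = Q + Q² (Y(Q) = Q² + Q = Q + Q²)
(k(14) + Y(23)) - 1785 = (14 + 23*(1 + 23)) - 1785 = (14 + 23*24) - 1785 = (14 + 552) - 1785 = 566 - 1785 = -1219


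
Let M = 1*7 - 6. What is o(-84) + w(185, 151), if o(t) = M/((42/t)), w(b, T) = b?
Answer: 183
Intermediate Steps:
M = 1 (M = 7 - 6 = 1)
o(t) = t/42 (o(t) = 1/(42/t) = 1*(t/42) = t/42)
o(-84) + w(185, 151) = (1/42)*(-84) + 185 = -2 + 185 = 183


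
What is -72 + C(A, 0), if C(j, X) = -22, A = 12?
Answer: -94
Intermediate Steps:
-72 + C(A, 0) = -72 - 22 = -94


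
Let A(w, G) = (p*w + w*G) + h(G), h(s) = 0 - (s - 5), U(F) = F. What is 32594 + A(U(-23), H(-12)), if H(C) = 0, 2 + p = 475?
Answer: 21720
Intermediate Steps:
p = 473 (p = -2 + 475 = 473)
h(s) = 5 - s (h(s) = 0 - (-5 + s) = 0 + (5 - s) = 5 - s)
A(w, G) = 5 - G + 473*w + G*w (A(w, G) = (473*w + w*G) + (5 - G) = (473*w + G*w) + (5 - G) = 5 - G + 473*w + G*w)
32594 + A(U(-23), H(-12)) = 32594 + (5 - 1*0 + 473*(-23) + 0*(-23)) = 32594 + (5 + 0 - 10879 + 0) = 32594 - 10874 = 21720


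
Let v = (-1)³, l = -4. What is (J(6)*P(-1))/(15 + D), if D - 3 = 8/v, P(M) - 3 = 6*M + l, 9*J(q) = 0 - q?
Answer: 7/15 ≈ 0.46667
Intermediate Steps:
J(q) = -q/9 (J(q) = (0 - q)/9 = (-q)/9 = -q/9)
v = -1
P(M) = -1 + 6*M (P(M) = 3 + (6*M - 4) = 3 + (-4 + 6*M) = -1 + 6*M)
D = -5 (D = 3 + 8/(-1) = 3 + 8*(-1) = 3 - 8 = -5)
(J(6)*P(-1))/(15 + D) = ((-⅑*6)*(-1 + 6*(-1)))/(15 - 5) = -2*(-1 - 6)/3/10 = -⅔*(-7)*(⅒) = (14/3)*(⅒) = 7/15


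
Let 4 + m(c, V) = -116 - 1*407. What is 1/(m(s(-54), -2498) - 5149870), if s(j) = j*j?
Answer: -1/5150397 ≈ -1.9416e-7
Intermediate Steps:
s(j) = j**2
m(c, V) = -527 (m(c, V) = -4 + (-116 - 1*407) = -4 + (-116 - 407) = -4 - 523 = -527)
1/(m(s(-54), -2498) - 5149870) = 1/(-527 - 5149870) = 1/(-5150397) = -1/5150397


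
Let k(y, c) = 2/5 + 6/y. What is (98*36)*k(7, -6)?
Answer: 22176/5 ≈ 4435.2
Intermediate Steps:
k(y, c) = ⅖ + 6/y (k(y, c) = 2*(⅕) + 6/y = ⅖ + 6/y)
(98*36)*k(7, -6) = (98*36)*(⅖ + 6/7) = 3528*(⅖ + 6*(⅐)) = 3528*(⅖ + 6/7) = 3528*(44/35) = 22176/5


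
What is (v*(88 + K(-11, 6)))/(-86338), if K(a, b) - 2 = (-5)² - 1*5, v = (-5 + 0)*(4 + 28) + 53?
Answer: 5885/43169 ≈ 0.13632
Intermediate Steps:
v = -107 (v = -5*32 + 53 = -160 + 53 = -107)
K(a, b) = 22 (K(a, b) = 2 + ((-5)² - 1*5) = 2 + (25 - 5) = 2 + 20 = 22)
(v*(88 + K(-11, 6)))/(-86338) = -107*(88 + 22)/(-86338) = -107*110*(-1/86338) = -11770*(-1/86338) = 5885/43169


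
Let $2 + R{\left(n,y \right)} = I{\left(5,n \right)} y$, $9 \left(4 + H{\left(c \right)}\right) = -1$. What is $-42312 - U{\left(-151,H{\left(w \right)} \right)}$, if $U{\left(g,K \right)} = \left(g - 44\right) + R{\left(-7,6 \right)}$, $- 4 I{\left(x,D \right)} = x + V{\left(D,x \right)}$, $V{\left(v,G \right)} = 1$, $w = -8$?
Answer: $-42106$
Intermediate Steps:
$H{\left(c \right)} = - \frac{37}{9}$ ($H{\left(c \right)} = -4 + \frac{1}{9} \left(-1\right) = -4 - \frac{1}{9} = - \frac{37}{9}$)
$I{\left(x,D \right)} = - \frac{1}{4} - \frac{x}{4}$ ($I{\left(x,D \right)} = - \frac{x + 1}{4} = - \frac{1 + x}{4} = - \frac{1}{4} - \frac{x}{4}$)
$R{\left(n,y \right)} = -2 - \frac{3 y}{2}$ ($R{\left(n,y \right)} = -2 + \left(- \frac{1}{4} - \frac{5}{4}\right) y = -2 - \frac{3 y}{2}$)
$U{\left(g,K \right)} = -55 + g$ ($U{\left(g,K \right)} = \left(g - 44\right) - 11 = \left(-44 + g\right) - 11 = -55 + g$)
$-42312 - U{\left(-151,H{\left(w \right)} \right)} = -42312 - \left(-55 - 151\right) = -42312 - -206 = -42312 + 206 = -42106$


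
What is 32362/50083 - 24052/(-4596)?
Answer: 30757547/5231397 ≈ 5.8794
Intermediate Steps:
32362/50083 - 24052/(-4596) = 32362*(1/50083) - 24052*(-1/4596) = 2942/4553 + 6013/1149 = 30757547/5231397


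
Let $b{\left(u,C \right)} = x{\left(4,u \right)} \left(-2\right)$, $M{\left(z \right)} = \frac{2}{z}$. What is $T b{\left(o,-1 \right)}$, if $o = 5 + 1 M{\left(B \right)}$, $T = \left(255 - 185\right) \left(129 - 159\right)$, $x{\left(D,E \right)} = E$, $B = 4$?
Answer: $23100$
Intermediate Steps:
$T = -2100$ ($T = 70 \left(-30\right) = -2100$)
$o = \frac{11}{2}$ ($o = 5 + 1 \cdot \frac{2}{4} = 5 + 1 \cdot 2 \cdot \frac{1}{4} = 5 + 1 \cdot \frac{1}{2} = 5 + \frac{1}{2} = \frac{11}{2} \approx 5.5$)
$b{\left(u,C \right)} = - 2 u$ ($b{\left(u,C \right)} = u \left(-2\right) = - 2 u$)
$T b{\left(o,-1 \right)} = - 2100 \left(\left(-2\right) \frac{11}{2}\right) = \left(-2100\right) \left(-11\right) = 23100$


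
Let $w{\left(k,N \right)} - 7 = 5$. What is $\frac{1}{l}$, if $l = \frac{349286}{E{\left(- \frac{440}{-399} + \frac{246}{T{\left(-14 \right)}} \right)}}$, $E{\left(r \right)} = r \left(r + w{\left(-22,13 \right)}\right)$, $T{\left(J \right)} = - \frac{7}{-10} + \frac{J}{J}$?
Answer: $\frac{529331416160}{8035165330227} \approx 0.065877$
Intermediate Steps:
$T{\left(J \right)} = \frac{17}{10}$ ($T{\left(J \right)} = \left(-7\right) \left(- \frac{1}{10}\right) + 1 = \frac{7}{10} + 1 = \frac{17}{10}$)
$w{\left(k,N \right)} = 12$ ($w{\left(k,N \right)} = 7 + 5 = 12$)
$E{\left(r \right)} = r \left(12 + r\right)$ ($E{\left(r \right)} = r \left(r + 12\right) = r \left(12 + r\right)$)
$l = \frac{8035165330227}{529331416160}$ ($l = \frac{349286}{\left(- \frac{440}{-399} + \frac{246}{\frac{17}{10}}\right) \left(12 + \left(- \frac{440}{-399} + \frac{246}{\frac{17}{10}}\right)\right)} = \frac{349286}{\left(\left(-440\right) \left(- \frac{1}{399}\right) + 246 \cdot \frac{10}{17}\right) \left(12 + \left(\left(-440\right) \left(- \frac{1}{399}\right) + 246 \cdot \frac{10}{17}\right)\right)} = \frac{349286}{\left(\frac{440}{399} + \frac{2460}{17}\right) \left(12 + \left(\frac{440}{399} + \frac{2460}{17}\right)\right)} = \frac{349286}{\frac{989020}{6783} \left(12 + \frac{989020}{6783}\right)} = \frac{349286}{\frac{989020}{6783} \cdot \frac{1070416}{6783}} = \frac{349286}{\frac{1058662832320}{46009089}} = 349286 \cdot \frac{46009089}{1058662832320} = \frac{8035165330227}{529331416160} \approx 15.18$)
$\frac{1}{l} = \frac{1}{\frac{8035165330227}{529331416160}} = \frac{529331416160}{8035165330227}$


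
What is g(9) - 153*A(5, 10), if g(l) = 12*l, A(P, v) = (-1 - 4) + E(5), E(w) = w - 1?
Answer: 261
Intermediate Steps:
E(w) = -1 + w
A(P, v) = -1 (A(P, v) = (-1 - 4) + (-1 + 5) = -5 + 4 = -1)
g(9) - 153*A(5, 10) = 12*9 - 153*(-1) = 108 + 153 = 261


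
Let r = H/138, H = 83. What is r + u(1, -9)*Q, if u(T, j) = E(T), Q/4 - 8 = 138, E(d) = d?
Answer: 80675/138 ≈ 584.60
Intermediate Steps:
r = 83/138 ≈ 0.60145
Q = 584 (Q = 32 + 4*138 = 32 + 552 = 584)
u(T, j) = T
r + u(1, -9)*Q = 83/138 + 1*584 = 83/138 + 584 = 80675/138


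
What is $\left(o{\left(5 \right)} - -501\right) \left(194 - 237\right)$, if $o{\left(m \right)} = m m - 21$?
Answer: $-21715$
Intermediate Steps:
$o{\left(m \right)} = -21 + m^{2}$ ($o{\left(m \right)} = m^{2} - 21 = -21 + m^{2}$)
$\left(o{\left(5 \right)} - -501\right) \left(194 - 237\right) = \left(\left(-21 + 5^{2}\right) - -501\right) \left(194 - 237\right) = \left(\left(-21 + 25\right) + 501\right) \left(-43\right) = \left(4 + 501\right) \left(-43\right) = 505 \left(-43\right) = -21715$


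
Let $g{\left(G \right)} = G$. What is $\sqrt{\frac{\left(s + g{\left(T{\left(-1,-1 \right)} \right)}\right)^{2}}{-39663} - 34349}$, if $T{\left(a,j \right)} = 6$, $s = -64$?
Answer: $\frac{i \sqrt{6004042818657}}{13221} \approx 185.33 i$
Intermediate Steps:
$\sqrt{\frac{\left(s + g{\left(T{\left(-1,-1 \right)} \right)}\right)^{2}}{-39663} - 34349} = \sqrt{\frac{\left(-64 + 6\right)^{2}}{-39663} - 34349} = \sqrt{\left(-58\right)^{2} \left(- \frac{1}{39663}\right) - 34349} = \sqrt{3364 \left(- \frac{1}{39663}\right) - 34349} = \sqrt{- \frac{3364}{39663} - 34349} = \sqrt{- \frac{1362387751}{39663}} = \frac{i \sqrt{6004042818657}}{13221}$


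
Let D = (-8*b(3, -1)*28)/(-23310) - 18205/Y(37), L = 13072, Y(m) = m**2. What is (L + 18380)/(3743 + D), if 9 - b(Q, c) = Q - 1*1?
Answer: 968800230/114886217 ≈ 8.4327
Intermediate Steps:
b(Q, c) = 10 - Q (b(Q, c) = 9 - (Q - 1*1) = 9 - (Q - 1) = 9 - (-1 + Q) = 9 + (1 - Q) = 10 - Q)
D = -815081/61605 (D = (-8*(10 - 1*3)*28)/(-23310) - 18205/(37**2) = (-8*(10 - 3)*28)*(-1/23310) - 18205/1369 = (-8*7*28)*(-1/23310) - 18205*1/1369 = -56*28*(-1/23310) - 18205/1369 = -1568*(-1/23310) - 18205/1369 = 112/1665 - 18205/1369 = -815081/61605 ≈ -13.231)
(L + 18380)/(3743 + D) = (13072 + 18380)/(3743 - 815081/61605) = 31452/(229772434/61605) = 31452*(61605/229772434) = 968800230/114886217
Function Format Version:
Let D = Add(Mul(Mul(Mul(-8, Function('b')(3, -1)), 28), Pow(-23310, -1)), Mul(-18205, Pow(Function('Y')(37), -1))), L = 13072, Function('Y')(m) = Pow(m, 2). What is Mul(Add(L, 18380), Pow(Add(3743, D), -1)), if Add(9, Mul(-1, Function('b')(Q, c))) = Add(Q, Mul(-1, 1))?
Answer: Rational(968800230, 114886217) ≈ 8.4327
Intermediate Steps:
Function('b')(Q, c) = Add(10, Mul(-1, Q)) (Function('b')(Q, c) = Add(9, Mul(-1, Add(Q, Mul(-1, 1)))) = Add(9, Mul(-1, Add(Q, -1))) = Add(9, Mul(-1, Add(-1, Q))) = Add(9, Add(1, Mul(-1, Q))) = Add(10, Mul(-1, Q)))
D = Rational(-815081, 61605) (D = Add(Mul(Mul(Mul(-8, Add(10, Mul(-1, 3))), 28), Pow(-23310, -1)), Mul(-18205, Pow(Pow(37, 2), -1))) = Add(Mul(Mul(Mul(-8, Add(10, -3)), 28), Rational(-1, 23310)), Mul(-18205, Pow(1369, -1))) = Add(Mul(Mul(Mul(-8, 7), 28), Rational(-1, 23310)), Mul(-18205, Rational(1, 1369))) = Add(Mul(Mul(-56, 28), Rational(-1, 23310)), Rational(-18205, 1369)) = Add(Mul(-1568, Rational(-1, 23310)), Rational(-18205, 1369)) = Add(Rational(112, 1665), Rational(-18205, 1369)) = Rational(-815081, 61605) ≈ -13.231)
Mul(Add(L, 18380), Pow(Add(3743, D), -1)) = Mul(Add(13072, 18380), Pow(Add(3743, Rational(-815081, 61605)), -1)) = Mul(31452, Pow(Rational(229772434, 61605), -1)) = Mul(31452, Rational(61605, 229772434)) = Rational(968800230, 114886217)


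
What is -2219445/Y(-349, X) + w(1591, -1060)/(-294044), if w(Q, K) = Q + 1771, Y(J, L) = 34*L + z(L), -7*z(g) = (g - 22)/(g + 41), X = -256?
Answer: 2316369715276/9084709913 ≈ 254.97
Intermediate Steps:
z(g) = -(-22 + g)/(7*(41 + g)) (z(g) = -(g - 22)/(7*(g + 41)) = -(-22 + g)/(7*(41 + g)))
Y(J, L) = 34*L + (22 - L)/(7*(41 + L))
w(Q, K) = 1771 + Q
-2219445/Y(-349, X) + w(1591, -1060)/(-294044) = -2219445*7*(41 - 256)/(22 - 1*(-256) + 238*(-256)*(41 - 256)) + (1771 + 1591)/(-294044) = -2219445*(-1505/(22 + 256 + 238*(-256)*(-215))) + 3362*(-1/294044) = -2219445*(-1505/(22 + 256 + 13099520)) - 1681/147022 = -2219445/((1/7)*(-1/215)*13099798) - 1681/147022 = -2219445/(-13099798/1505) - 1681/147022 = -2219445*(-1505/13099798) - 1681/147022 = 3340264725/13099798 - 1681/147022 = 2316369715276/9084709913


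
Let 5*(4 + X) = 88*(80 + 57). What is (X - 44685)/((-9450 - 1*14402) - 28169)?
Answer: 211389/260105 ≈ 0.81271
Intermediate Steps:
X = 12036/5 (X = -4 + (88*(80 + 57))/5 = -4 + (88*137)/5 = -4 + (⅕)*12056 = -4 + 12056/5 = 12036/5 ≈ 2407.2)
(X - 44685)/((-9450 - 1*14402) - 28169) = (12036/5 - 44685)/((-9450 - 1*14402) - 28169) = -211389/(5*((-9450 - 14402) - 28169)) = -211389/(5*(-23852 - 28169)) = -211389/5/(-52021) = -211389/5*(-1/52021) = 211389/260105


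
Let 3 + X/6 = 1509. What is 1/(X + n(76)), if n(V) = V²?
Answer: 1/14812 ≈ 6.7513e-5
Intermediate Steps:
X = 9036 (X = -18 + 6*1509 = -18 + 9054 = 9036)
1/(X + n(76)) = 1/(9036 + 76²) = 1/(9036 + 5776) = 1/14812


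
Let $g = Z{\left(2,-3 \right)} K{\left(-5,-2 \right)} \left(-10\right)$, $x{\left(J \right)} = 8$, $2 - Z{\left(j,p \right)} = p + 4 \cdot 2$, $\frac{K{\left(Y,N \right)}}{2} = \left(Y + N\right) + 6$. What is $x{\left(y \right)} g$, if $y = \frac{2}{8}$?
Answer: $-480$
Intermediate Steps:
$y = \frac{1}{4}$ ($y = 2 \cdot \frac{1}{8} = \frac{1}{4} \approx 0.25$)
$K{\left(Y,N \right)} = 12 + 2 N + 2 Y$ ($K{\left(Y,N \right)} = 2 \left(\left(Y + N\right) + 6\right) = 2 \left(\left(N + Y\right) + 6\right) = 2 \left(6 + N + Y\right) = 12 + 2 N + 2 Y$)
$Z{\left(j,p \right)} = -6 - p$ ($Z{\left(j,p \right)} = 2 - \left(p + 4 \cdot 2\right) = 2 - \left(p + 8\right) = 2 - \left(8 + p\right) = -6 - p$)
$g = -60$ ($g = \left(-6 - -3\right) \left(12 + 2 \left(-2\right) + 2 \left(-5\right)\right) \left(-10\right) = \left(-6 + 3\right) \left(12 - 4 - 10\right) \left(-10\right) = \left(-3\right) \left(-2\right) \left(-10\right) = 6 \left(-10\right) = -60$)
$x{\left(y \right)} g = 8 \left(-60\right) = -480$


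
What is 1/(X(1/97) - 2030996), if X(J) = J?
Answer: -97/197006611 ≈ -4.9237e-7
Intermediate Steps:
1/(X(1/97) - 2030996) = 1/(1/97 - 2030996) = 1/(-197006611/97) = -97/197006611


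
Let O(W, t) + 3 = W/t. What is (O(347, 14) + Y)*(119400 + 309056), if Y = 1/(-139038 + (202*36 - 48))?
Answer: 615190223312/65907 ≈ 9.3342e+6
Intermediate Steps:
O(W, t) = -3 + W/t
Y = -1/131814 (Y = 1/(-139038 + (7272 - 48)) = 1/(-139038 + 7224) = 1/(-131814) = -1/131814 ≈ -7.5864e-6)
(O(347, 14) + Y)*(119400 + 309056) = ((-3 + 347/14) - 1/131814)*(119400 + 309056) = ((-3 + 347*(1/14)) - 1/131814)*428456 = ((-3 + 347/14) - 1/131814)*428456 = (305/14 - 1/131814)*428456 = (10050814/461349)*428456 = 615190223312/65907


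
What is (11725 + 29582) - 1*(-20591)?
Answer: 61898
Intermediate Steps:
(11725 + 29582) - 1*(-20591) = 41307 + 20591 = 61898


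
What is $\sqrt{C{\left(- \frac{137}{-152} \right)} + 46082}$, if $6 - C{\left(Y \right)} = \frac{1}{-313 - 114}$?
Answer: $\frac{\sqrt{8403179379}}{427} \approx 214.68$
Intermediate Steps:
$C{\left(Y \right)} = \frac{2563}{427}$ ($C{\left(Y \right)} = 6 - \frac{1}{-313 - 114} = 6 - \frac{1}{-427} = 6 - - \frac{1}{427} = 6 + \frac{1}{427} = \frac{2563}{427}$)
$\sqrt{C{\left(- \frac{137}{-152} \right)} + 46082} = \sqrt{\frac{2563}{427} + 46082} = \sqrt{\frac{19679577}{427}} = \frac{\sqrt{8403179379}}{427}$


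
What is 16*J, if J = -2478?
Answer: -39648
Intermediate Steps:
16*J = 16*(-2478) = -39648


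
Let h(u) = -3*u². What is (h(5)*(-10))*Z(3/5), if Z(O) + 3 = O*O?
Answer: -1980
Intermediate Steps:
Z(O) = -3 + O² (Z(O) = -3 + O*O = -3 + O²)
(h(5)*(-10))*Z(3/5) = (-3*5²*(-10))*(-3 + (3/5)²) = (-3*25*(-10))*(-3 + (3*(⅕))²) = (-75*(-10))*(-3 + (⅗)²) = 750*(-3 + 9/25) = 750*(-66/25) = -1980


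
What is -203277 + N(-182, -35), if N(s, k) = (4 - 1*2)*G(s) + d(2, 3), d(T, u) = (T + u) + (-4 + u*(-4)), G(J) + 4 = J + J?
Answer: -204024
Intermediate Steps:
G(J) = -4 + 2*J (G(J) = -4 + (J + J) = -4 + 2*J)
d(T, u) = -4 + T - 3*u (d(T, u) = (T + u) + (-4 - 4*u) = -4 + T - 3*u)
N(s, k) = -19 + 4*s (N(s, k) = (4 - 1*2)*(-4 + 2*s) + (-4 + 2 - 3*3) = (4 - 2)*(-4 + 2*s) + (-4 + 2 - 9) = 2*(-4 + 2*s) - 11 = (-8 + 4*s) - 11 = -19 + 4*s)
-203277 + N(-182, -35) = -203277 + (-19 + 4*(-182)) = -203277 + (-19 - 728) = -203277 - 747 = -204024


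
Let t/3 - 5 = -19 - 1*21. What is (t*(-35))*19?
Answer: 69825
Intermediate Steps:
t = -105 (t = 15 + 3*(-19 - 1*21) = 15 + 3*(-19 - 21) = 15 + 3*(-40) = 15 - 120 = -105)
(t*(-35))*19 = -105*(-35)*19 = 3675*19 = 69825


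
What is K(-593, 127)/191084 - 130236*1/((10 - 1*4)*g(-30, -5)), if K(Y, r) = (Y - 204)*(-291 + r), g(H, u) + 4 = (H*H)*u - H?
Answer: 591557112/106863727 ≈ 5.5356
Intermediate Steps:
g(H, u) = -4 - H + u*H² (g(H, u) = -4 + ((H*H)*u - H) = -4 + (H²*u - H) = -4 + (u*H² - H) = -4 + (-H + u*H²) = -4 - H + u*H²)
K(Y, r) = (-291 + r)*(-204 + Y) (K(Y, r) = (-204 + Y)*(-291 + r) = (-291 + r)*(-204 + Y))
K(-593, 127)/191084 - 130236*1/((10 - 1*4)*g(-30, -5)) = (59364 - 291*(-593) - 204*127 - 593*127)/191084 - 130236*1/((10 - 1*4)*(-4 - 1*(-30) - 5*(-30)²)) = (59364 + 172563 - 25908 - 75311)*(1/191084) - 130236*1/((10 - 4)*(-4 + 30 - 5*900)) = 130708*(1/191084) - 130236*1/(6*(-4 + 30 - 4500)) = 32677/47771 - 130236/((-4474*6)) = 32677/47771 - 130236/(-26844) = 32677/47771 - 130236*(-1/26844) = 32677/47771 + 10853/2237 = 591557112/106863727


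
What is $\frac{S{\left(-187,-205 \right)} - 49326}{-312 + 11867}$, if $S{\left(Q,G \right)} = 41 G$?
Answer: $- \frac{57731}{11555} \approx -4.9962$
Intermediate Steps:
$\frac{S{\left(-187,-205 \right)} - 49326}{-312 + 11867} = \frac{41 \left(-205\right) - 49326}{-312 + 11867} = \frac{-8405 - 49326}{11555} = \left(-57731\right) \frac{1}{11555} = - \frac{57731}{11555}$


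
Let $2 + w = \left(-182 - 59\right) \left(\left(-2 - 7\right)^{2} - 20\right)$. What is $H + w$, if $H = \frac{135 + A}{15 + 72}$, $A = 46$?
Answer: $- \frac{1278980}{87} \approx -14701.0$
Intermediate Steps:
$H = \frac{181}{87}$ ($H = \frac{135 + 46}{15 + 72} = \frac{181}{87} \approx 2.0805$)
$w = -14703$ ($w = -2 + \left(-182 - 59\right) \left(\left(-2 - 7\right)^{2} - 20\right) = -2 - 241 \left(\left(-9\right)^{2} - 20\right) = -2 - 241 \left(81 - 20\right) = -2 - 14701 = -14703$)
$H + w = \frac{181}{87} - 14703 = - \frac{1278980}{87}$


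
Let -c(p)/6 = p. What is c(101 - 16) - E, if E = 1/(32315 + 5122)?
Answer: -19092871/37437 ≈ -510.00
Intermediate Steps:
c(p) = -6*p
E = 1/37437 ≈ 2.6712e-5
c(101 - 16) - E = -6*(101 - 16) - 1*1/37437 = -6*85 - 1/37437 = -510 - 1/37437 = -19092871/37437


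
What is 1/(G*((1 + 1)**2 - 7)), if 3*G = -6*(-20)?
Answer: -1/120 ≈ -0.0083333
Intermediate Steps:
G = 40 (G = (-6*(-20))/3 = (1/3)*120 = 40)
1/(G*((1 + 1)**2 - 7)) = 1/(40*((1 + 1)**2 - 7)) = 1/(40*(2**2 - 7)) = 1/(40*(4 - 7)) = 1/(40*(-3)) = 1/(-120) = -1/120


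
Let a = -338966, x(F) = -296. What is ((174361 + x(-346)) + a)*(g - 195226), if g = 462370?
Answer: -44052312744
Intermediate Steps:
((174361 + x(-346)) + a)*(g - 195226) = ((174361 - 296) - 338966)*(462370 - 195226) = (174065 - 338966)*267144 = -164901*267144 = -44052312744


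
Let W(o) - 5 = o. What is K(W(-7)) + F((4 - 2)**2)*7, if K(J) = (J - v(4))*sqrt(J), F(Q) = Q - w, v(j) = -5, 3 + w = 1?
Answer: 42 + 3*I*sqrt(2) ≈ 42.0 + 4.2426*I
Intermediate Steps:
w = -2 (w = -3 + 1 = -2)
W(o) = 5 + o
F(Q) = 2 + Q (F(Q) = Q - 1*(-2) = Q + 2 = 2 + Q)
K(J) = sqrt(J)*(5 + J) (K(J) = (J - 1*(-5))*sqrt(J) = (J + 5)*sqrt(J) = (5 + J)*sqrt(J) = sqrt(J)*(5 + J))
K(W(-7)) + F((4 - 2)**2)*7 = sqrt(5 - 7)*(5 + (5 - 7)) + (2 + (4 - 2)**2)*7 = sqrt(-2)*(5 - 2) + (2 + 2**2)*7 = (I*sqrt(2))*3 + (2 + 4)*7 = 3*I*sqrt(2) + 6*7 = 3*I*sqrt(2) + 42 = 42 + 3*I*sqrt(2)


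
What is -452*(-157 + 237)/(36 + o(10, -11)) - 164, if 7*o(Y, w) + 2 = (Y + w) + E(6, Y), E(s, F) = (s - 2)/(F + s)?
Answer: -1175988/997 ≈ -1179.5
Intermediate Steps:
E(s, F) = (-2 + s)/(F + s)
o(Y, w) = -2/7 + Y/7 + w/7 + 4/(7*(6 + Y)) (o(Y, w) = -2/7 + ((Y + w) + (-2 + 6)/(Y + 6))/7 = -2/7 + ((Y + w) + 4/(6 + Y))/7 = -2/7 + (Y + w + 4/(6 + Y))/7 = -2/7 + (Y/7 + w/7 + 4/(7*(6 + Y))) = -2/7 + Y/7 + w/7 + 4/(7*(6 + Y)))
-452*(-157 + 237)/(36 + o(10, -11)) - 164 = -452*(-157 + 237)/(36 + (4 + (6 + 10)*(-2 + 10 - 11))/(7*(6 + 10))) - 164 = -36160/(36 + (1/7)*(4 + 16*(-3))/16) - 164 = -36160/(36 + (1/7)*(1/16)*(4 - 48)) - 164 = -36160/(36 + (1/7)*(1/16)*(-44)) - 164 = -36160/(36 - 11/28) - 164 = -36160/997/28 - 164 = -36160*28/997 - 164 = -452*2240/997 - 164 = -1012480/997 - 164 = -1175988/997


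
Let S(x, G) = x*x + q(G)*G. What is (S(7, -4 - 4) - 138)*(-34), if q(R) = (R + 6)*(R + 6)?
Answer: 4114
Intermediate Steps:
q(R) = (6 + R)² (q(R) = (6 + R)*(6 + R) = (6 + R)²)
S(x, G) = x² + G*(6 + G)² (S(x, G) = x*x + (6 + G)²*G = x² + G*(6 + G)²)
(S(7, -4 - 4) - 138)*(-34) = ((7² + (-4 - 4)*(6 + (-4 - 4))²) - 138)*(-34) = ((49 - 8*(6 - 8)²) - 138)*(-34) = ((49 - 8*(-2)²) - 138)*(-34) = ((49 - 8*4) - 138)*(-34) = ((49 - 32) - 138)*(-34) = (17 - 138)*(-34) = -121*(-34) = 4114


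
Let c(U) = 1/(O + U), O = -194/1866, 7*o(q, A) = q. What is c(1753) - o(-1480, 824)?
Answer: 49397459/233636 ≈ 211.43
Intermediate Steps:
o(q, A) = q/7
O = -97/933 (O = -194*1/1866 = -97/933 ≈ -0.10397)
c(U) = 1/(-97/933 + U)
c(1753) - o(-1480, 824) = 933/(-97 + 933*1753) - (-1480)/7 = 933/(-97 + 1635549) - 1*(-1480/7) = 933/1635452 + 1480/7 = 49397459/233636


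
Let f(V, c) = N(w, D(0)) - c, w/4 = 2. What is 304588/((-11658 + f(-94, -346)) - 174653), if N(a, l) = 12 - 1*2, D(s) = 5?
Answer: -304588/185955 ≈ -1.6380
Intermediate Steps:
w = 8 (w = 4*2 = 8)
N(a, l) = 10 (N(a, l) = 12 - 2 = 10)
f(V, c) = 10 - c
304588/((-11658 + f(-94, -346)) - 174653) = 304588/((-11658 + (10 - 1*(-346))) - 174653) = 304588/((-11658 + (10 + 346)) - 174653) = 304588/((-11658 + 356) - 174653) = 304588/(-11302 - 174653) = 304588/(-185955) = 304588*(-1/185955) = -304588/185955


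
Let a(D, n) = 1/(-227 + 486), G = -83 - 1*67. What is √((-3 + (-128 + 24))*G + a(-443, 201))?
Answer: √1076650309/259 ≈ 126.69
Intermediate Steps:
G = -150 (G = -83 - 67 = -150)
a(D, n) = 1/259
√((-3 + (-128 + 24))*G + a(-443, 201)) = √((-3 + (-128 + 24))*(-150) + 1/259) = √((-3 - 104)*(-150) + 1/259) = √(-107*(-150) + 1/259) = √(16050 + 1/259) = √(4156951/259) = √1076650309/259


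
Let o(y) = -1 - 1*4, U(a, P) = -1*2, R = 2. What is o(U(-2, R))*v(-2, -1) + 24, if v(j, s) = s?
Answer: 29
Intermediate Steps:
U(a, P) = -2
o(y) = -5 (o(y) = -1 - 4 = -5)
o(U(-2, R))*v(-2, -1) + 24 = -5*(-1) + 24 = 5 + 24 = 29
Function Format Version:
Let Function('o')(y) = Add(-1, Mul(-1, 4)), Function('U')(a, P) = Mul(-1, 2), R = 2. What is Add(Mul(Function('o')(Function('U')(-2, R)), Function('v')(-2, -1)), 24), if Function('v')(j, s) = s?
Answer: 29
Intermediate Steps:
Function('U')(a, P) = -2
Function('o')(y) = -5 (Function('o')(y) = Add(-1, -4) = -5)
Add(Mul(Function('o')(Function('U')(-2, R)), Function('v')(-2, -1)), 24) = Add(Mul(-5, -1), 24) = Add(5, 24) = 29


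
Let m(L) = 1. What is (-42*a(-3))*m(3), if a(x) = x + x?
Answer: 252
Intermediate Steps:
a(x) = 2*x
(-42*a(-3))*m(3) = -84*(-3)*1 = -42*(-6)*1 = 252*1 = 252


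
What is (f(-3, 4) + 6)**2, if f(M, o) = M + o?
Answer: 49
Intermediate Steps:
(f(-3, 4) + 6)**2 = ((-3 + 4) + 6)**2 = (1 + 6)**2 = 7**2 = 49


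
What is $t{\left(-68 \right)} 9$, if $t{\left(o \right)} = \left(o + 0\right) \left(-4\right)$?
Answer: $2448$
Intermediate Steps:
$t{\left(o \right)} = - 4 o$ ($t{\left(o \right)} = o \left(-4\right) = - 4 o$)
$t{\left(-68 \right)} 9 = \left(-4\right) \left(-68\right) 9 = 272 \cdot 9 = 2448$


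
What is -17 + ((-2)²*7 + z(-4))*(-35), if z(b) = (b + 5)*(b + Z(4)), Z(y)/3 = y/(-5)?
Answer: -773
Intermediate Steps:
Z(y) = -3*y/5 (Z(y) = 3*(y/(-5)) = 3*(y*(-⅕)) = 3*(-y/5) = -3*y/5)
z(b) = (5 + b)*(-12/5 + b) (z(b) = (b + 5)*(b - ⅗*4) = (5 + b)*(b - 12/5) = (5 + b)*(-12/5 + b))
-17 + ((-2)²*7 + z(-4))*(-35) = -17 + ((-2)²*7 + (-12 + (-4)² + (13/5)*(-4)))*(-35) = -17 + (4*7 + (-12 + 16 - 52/5))*(-35) = -17 + (28 - 32/5)*(-35) = -17 + (108/5)*(-35) = -17 - 756 = -773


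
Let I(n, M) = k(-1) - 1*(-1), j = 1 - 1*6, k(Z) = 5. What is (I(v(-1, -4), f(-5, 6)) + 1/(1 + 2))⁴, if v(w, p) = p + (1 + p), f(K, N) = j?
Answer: 130321/81 ≈ 1608.9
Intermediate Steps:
j = -5 (j = 1 - 6 = -5)
f(K, N) = -5
v(w, p) = 1 + 2*p
I(n, M) = 6 (I(n, M) = 5 - 1*(-1) = 5 + 1 = 6)
(I(v(-1, -4), f(-5, 6)) + 1/(1 + 2))⁴ = (6 + 1/(1 + 2))⁴ = (6 + 1/3)⁴ = (6 + ⅓)⁴ = (19/3)⁴ = 130321/81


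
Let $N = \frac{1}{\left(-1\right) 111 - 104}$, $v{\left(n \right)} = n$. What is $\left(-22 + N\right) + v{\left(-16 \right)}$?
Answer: $- \frac{8171}{215} \approx -38.005$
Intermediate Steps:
$N = - \frac{1}{215}$ ($N = \frac{1}{-111 - 104} = \frac{1}{-215} = - \frac{1}{215} \approx -0.0046512$)
$\left(-22 + N\right) + v{\left(-16 \right)} = \left(-22 - \frac{1}{215}\right) - 16 = - \frac{4731}{215} - 16 = - \frac{8171}{215}$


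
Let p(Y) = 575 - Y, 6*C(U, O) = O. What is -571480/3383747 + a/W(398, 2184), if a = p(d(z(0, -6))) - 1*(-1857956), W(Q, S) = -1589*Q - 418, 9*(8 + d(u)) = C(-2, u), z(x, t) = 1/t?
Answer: -2154755902085639/693804026279520 ≈ -3.1057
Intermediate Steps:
C(U, O) = O/6
d(u) = -8 + u/54 (d(u) = -8 + (u/6)/9 = -8 + u/54)
W(Q, S) = -418 - 1589*Q
a = 602166637/324 (a = (575 - (-8 + (1/54)/(-6))) - 1*(-1857956) = (575 - (-8 + (1/54)*(-⅙))) + 1857956 = (575 - (-8 - 1/324)) + 1857956 = (575 - 1*(-2593/324)) + 1857956 = (575 + 2593/324) + 1857956 = 188893/324 + 1857956 = 602166637/324 ≈ 1.8585e+6)
-571480/3383747 + a/W(398, 2184) = -571480/3383747 + 602166637/(324*(-418 - 1589*398)) = -571480*1/3383747 + 602166637/(324*(-418 - 632422)) = -571480/3383747 + (602166637/324)/(-632840) = -571480/3383747 + (602166637/324)*(-1/632840) = -571480/3383747 - 602166637/205040160 = -2154755902085639/693804026279520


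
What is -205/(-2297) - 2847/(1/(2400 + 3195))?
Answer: -36588832400/2297 ≈ -1.5929e+7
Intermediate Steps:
-205/(-2297) - 2847/(1/(2400 + 3195)) = -205*(-1/2297) - 2847/(1/5595) = 205/2297 - 2847/1/5595 = 205/2297 - 2847*5595 = 205/2297 - 15928965 = -36588832400/2297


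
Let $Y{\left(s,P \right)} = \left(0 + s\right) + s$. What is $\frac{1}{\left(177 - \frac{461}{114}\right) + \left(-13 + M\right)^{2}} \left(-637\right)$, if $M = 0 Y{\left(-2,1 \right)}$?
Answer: $- \frac{10374}{5569} \approx -1.8628$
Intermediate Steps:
$Y{\left(s,P \right)} = 2 s$ ($Y{\left(s,P \right)} = s + s = 2 s$)
$M = 0$ ($M = 0 \cdot 2 \left(-2\right) = 0 \left(-4\right) = 0$)
$\frac{1}{\left(177 - \frac{461}{114}\right) + \left(-13 + M\right)^{2}} \left(-637\right) = \frac{1}{\left(177 - \frac{461}{114}\right) + \left(-13 + 0\right)^{2}} \left(-637\right) = \frac{1}{\left(177 - 461 \cdot \frac{1}{114}\right) + \left(-13\right)^{2}} \left(-637\right) = \frac{1}{\left(177 - \frac{461}{114}\right) + 169} \left(-637\right) = \frac{1}{\frac{19717}{114} + 169} \left(-637\right) = \frac{1}{\frac{38983}{114}} \left(-637\right) = \frac{114}{38983} \left(-637\right) = - \frac{10374}{5569}$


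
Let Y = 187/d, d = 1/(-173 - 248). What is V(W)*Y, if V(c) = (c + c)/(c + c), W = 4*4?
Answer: -78727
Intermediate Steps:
d = -1/421 (d = 1/(-421) = -1/421 ≈ -0.0023753)
W = 16
Y = -78727 (Y = 187/(-1/421) = 187*(-421) = -78727)
V(c) = 1 (V(c) = (2*c)/((2*c)) = (2*c)*(1/(2*c)) = 1)
V(W)*Y = 1*(-78727) = -78727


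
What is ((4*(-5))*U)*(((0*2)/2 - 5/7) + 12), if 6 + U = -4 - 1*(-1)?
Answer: 14220/7 ≈ 2031.4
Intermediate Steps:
U = -9 (U = -6 + (-4 - 1*(-1)) = -6 + (-4 + 1) = -6 - 3 = -9)
((4*(-5))*U)*(((0*2)/2 - 5/7) + 12) = ((4*(-5))*(-9))*(((0*2)/2 - 5/7) + 12) = (-20*(-9))*((0*(½) - 5*⅐) + 12) = 180*((0 - 5/7) + 12) = 180*(-5/7 + 12) = 180*(79/7) = 14220/7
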